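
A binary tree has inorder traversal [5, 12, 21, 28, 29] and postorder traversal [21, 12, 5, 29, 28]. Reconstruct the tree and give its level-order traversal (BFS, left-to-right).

Inorder:   [5, 12, 21, 28, 29]
Postorder: [21, 12, 5, 29, 28]
Algorithm: postorder visits root last, so walk postorder right-to-left;
each value is the root of the current inorder slice — split it at that
value, recurse on the right subtree first, then the left.
Recursive splits:
  root=28; inorder splits into left=[5, 12, 21], right=[29]
  root=29; inorder splits into left=[], right=[]
  root=5; inorder splits into left=[], right=[12, 21]
  root=12; inorder splits into left=[], right=[21]
  root=21; inorder splits into left=[], right=[]
Reconstructed level-order: [28, 5, 29, 12, 21]


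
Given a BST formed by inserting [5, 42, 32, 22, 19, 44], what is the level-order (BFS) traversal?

Tree insertion order: [5, 42, 32, 22, 19, 44]
Tree (level-order array): [5, None, 42, 32, 44, 22, None, None, None, 19]
BFS from the root, enqueuing left then right child of each popped node:
  queue [5] -> pop 5, enqueue [42], visited so far: [5]
  queue [42] -> pop 42, enqueue [32, 44], visited so far: [5, 42]
  queue [32, 44] -> pop 32, enqueue [22], visited so far: [5, 42, 32]
  queue [44, 22] -> pop 44, enqueue [none], visited so far: [5, 42, 32, 44]
  queue [22] -> pop 22, enqueue [19], visited so far: [5, 42, 32, 44, 22]
  queue [19] -> pop 19, enqueue [none], visited so far: [5, 42, 32, 44, 22, 19]
Result: [5, 42, 32, 44, 22, 19]


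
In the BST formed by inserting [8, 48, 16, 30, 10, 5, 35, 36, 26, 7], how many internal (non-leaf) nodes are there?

Tree built from: [8, 48, 16, 30, 10, 5, 35, 36, 26, 7]
Tree (level-order array): [8, 5, 48, None, 7, 16, None, None, None, 10, 30, None, None, 26, 35, None, None, None, 36]
Rule: An internal node has at least one child.
Per-node child counts:
  node 8: 2 child(ren)
  node 5: 1 child(ren)
  node 7: 0 child(ren)
  node 48: 1 child(ren)
  node 16: 2 child(ren)
  node 10: 0 child(ren)
  node 30: 2 child(ren)
  node 26: 0 child(ren)
  node 35: 1 child(ren)
  node 36: 0 child(ren)
Matching nodes: [8, 5, 48, 16, 30, 35]
Count of internal (non-leaf) nodes: 6


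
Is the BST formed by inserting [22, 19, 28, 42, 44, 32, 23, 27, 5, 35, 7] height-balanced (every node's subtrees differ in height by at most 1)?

Tree (level-order array): [22, 19, 28, 5, None, 23, 42, None, 7, None, 27, 32, 44, None, None, None, None, None, 35]
Definition: a tree is height-balanced if, at every node, |h(left) - h(right)| <= 1 (empty subtree has height -1).
Bottom-up per-node check:
  node 7: h_left=-1, h_right=-1, diff=0 [OK], height=0
  node 5: h_left=-1, h_right=0, diff=1 [OK], height=1
  node 19: h_left=1, h_right=-1, diff=2 [FAIL (|1--1|=2 > 1)], height=2
  node 27: h_left=-1, h_right=-1, diff=0 [OK], height=0
  node 23: h_left=-1, h_right=0, diff=1 [OK], height=1
  node 35: h_left=-1, h_right=-1, diff=0 [OK], height=0
  node 32: h_left=-1, h_right=0, diff=1 [OK], height=1
  node 44: h_left=-1, h_right=-1, diff=0 [OK], height=0
  node 42: h_left=1, h_right=0, diff=1 [OK], height=2
  node 28: h_left=1, h_right=2, diff=1 [OK], height=3
  node 22: h_left=2, h_right=3, diff=1 [OK], height=4
Node 19 violates the condition: |1 - -1| = 2 > 1.
Result: Not balanced


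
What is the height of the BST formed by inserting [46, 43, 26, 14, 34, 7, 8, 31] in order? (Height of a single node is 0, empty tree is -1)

Insertion order: [46, 43, 26, 14, 34, 7, 8, 31]
Tree (level-order array): [46, 43, None, 26, None, 14, 34, 7, None, 31, None, None, 8]
Compute height bottom-up (empty subtree = -1):
  height(8) = 1 + max(-1, -1) = 0
  height(7) = 1 + max(-1, 0) = 1
  height(14) = 1 + max(1, -1) = 2
  height(31) = 1 + max(-1, -1) = 0
  height(34) = 1 + max(0, -1) = 1
  height(26) = 1 + max(2, 1) = 3
  height(43) = 1 + max(3, -1) = 4
  height(46) = 1 + max(4, -1) = 5
Height = 5


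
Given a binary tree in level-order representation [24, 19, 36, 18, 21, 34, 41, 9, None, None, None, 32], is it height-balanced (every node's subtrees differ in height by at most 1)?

Tree (level-order array): [24, 19, 36, 18, 21, 34, 41, 9, None, None, None, 32]
Definition: a tree is height-balanced if, at every node, |h(left) - h(right)| <= 1 (empty subtree has height -1).
Bottom-up per-node check:
  node 9: h_left=-1, h_right=-1, diff=0 [OK], height=0
  node 18: h_left=0, h_right=-1, diff=1 [OK], height=1
  node 21: h_left=-1, h_right=-1, diff=0 [OK], height=0
  node 19: h_left=1, h_right=0, diff=1 [OK], height=2
  node 32: h_left=-1, h_right=-1, diff=0 [OK], height=0
  node 34: h_left=0, h_right=-1, diff=1 [OK], height=1
  node 41: h_left=-1, h_right=-1, diff=0 [OK], height=0
  node 36: h_left=1, h_right=0, diff=1 [OK], height=2
  node 24: h_left=2, h_right=2, diff=0 [OK], height=3
All nodes satisfy the balance condition.
Result: Balanced


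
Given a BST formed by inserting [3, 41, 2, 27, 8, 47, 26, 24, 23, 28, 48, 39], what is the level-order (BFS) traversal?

Tree insertion order: [3, 41, 2, 27, 8, 47, 26, 24, 23, 28, 48, 39]
Tree (level-order array): [3, 2, 41, None, None, 27, 47, 8, 28, None, 48, None, 26, None, 39, None, None, 24, None, None, None, 23]
BFS from the root, enqueuing left then right child of each popped node:
  queue [3] -> pop 3, enqueue [2, 41], visited so far: [3]
  queue [2, 41] -> pop 2, enqueue [none], visited so far: [3, 2]
  queue [41] -> pop 41, enqueue [27, 47], visited so far: [3, 2, 41]
  queue [27, 47] -> pop 27, enqueue [8, 28], visited so far: [3, 2, 41, 27]
  queue [47, 8, 28] -> pop 47, enqueue [48], visited so far: [3, 2, 41, 27, 47]
  queue [8, 28, 48] -> pop 8, enqueue [26], visited so far: [3, 2, 41, 27, 47, 8]
  queue [28, 48, 26] -> pop 28, enqueue [39], visited so far: [3, 2, 41, 27, 47, 8, 28]
  queue [48, 26, 39] -> pop 48, enqueue [none], visited so far: [3, 2, 41, 27, 47, 8, 28, 48]
  queue [26, 39] -> pop 26, enqueue [24], visited so far: [3, 2, 41, 27, 47, 8, 28, 48, 26]
  queue [39, 24] -> pop 39, enqueue [none], visited so far: [3, 2, 41, 27, 47, 8, 28, 48, 26, 39]
  queue [24] -> pop 24, enqueue [23], visited so far: [3, 2, 41, 27, 47, 8, 28, 48, 26, 39, 24]
  queue [23] -> pop 23, enqueue [none], visited so far: [3, 2, 41, 27, 47, 8, 28, 48, 26, 39, 24, 23]
Result: [3, 2, 41, 27, 47, 8, 28, 48, 26, 39, 24, 23]


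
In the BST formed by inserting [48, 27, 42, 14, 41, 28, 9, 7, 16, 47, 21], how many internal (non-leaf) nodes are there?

Tree built from: [48, 27, 42, 14, 41, 28, 9, 7, 16, 47, 21]
Tree (level-order array): [48, 27, None, 14, 42, 9, 16, 41, 47, 7, None, None, 21, 28]
Rule: An internal node has at least one child.
Per-node child counts:
  node 48: 1 child(ren)
  node 27: 2 child(ren)
  node 14: 2 child(ren)
  node 9: 1 child(ren)
  node 7: 0 child(ren)
  node 16: 1 child(ren)
  node 21: 0 child(ren)
  node 42: 2 child(ren)
  node 41: 1 child(ren)
  node 28: 0 child(ren)
  node 47: 0 child(ren)
Matching nodes: [48, 27, 14, 9, 16, 42, 41]
Count of internal (non-leaf) nodes: 7


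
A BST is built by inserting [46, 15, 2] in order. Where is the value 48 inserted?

Starting tree (level order): [46, 15, None, 2]
Insertion path: 46
Result: insert 48 as right child of 46
Final tree (level order): [46, 15, 48, 2]


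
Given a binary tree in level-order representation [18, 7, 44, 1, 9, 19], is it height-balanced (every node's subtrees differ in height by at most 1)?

Tree (level-order array): [18, 7, 44, 1, 9, 19]
Definition: a tree is height-balanced if, at every node, |h(left) - h(right)| <= 1 (empty subtree has height -1).
Bottom-up per-node check:
  node 1: h_left=-1, h_right=-1, diff=0 [OK], height=0
  node 9: h_left=-1, h_right=-1, diff=0 [OK], height=0
  node 7: h_left=0, h_right=0, diff=0 [OK], height=1
  node 19: h_left=-1, h_right=-1, diff=0 [OK], height=0
  node 44: h_left=0, h_right=-1, diff=1 [OK], height=1
  node 18: h_left=1, h_right=1, diff=0 [OK], height=2
All nodes satisfy the balance condition.
Result: Balanced


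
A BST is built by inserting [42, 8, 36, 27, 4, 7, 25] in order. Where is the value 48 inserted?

Starting tree (level order): [42, 8, None, 4, 36, None, 7, 27, None, None, None, 25]
Insertion path: 42
Result: insert 48 as right child of 42
Final tree (level order): [42, 8, 48, 4, 36, None, None, None, 7, 27, None, None, None, 25]


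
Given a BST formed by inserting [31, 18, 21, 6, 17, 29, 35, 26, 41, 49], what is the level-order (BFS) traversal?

Tree insertion order: [31, 18, 21, 6, 17, 29, 35, 26, 41, 49]
Tree (level-order array): [31, 18, 35, 6, 21, None, 41, None, 17, None, 29, None, 49, None, None, 26]
BFS from the root, enqueuing left then right child of each popped node:
  queue [31] -> pop 31, enqueue [18, 35], visited so far: [31]
  queue [18, 35] -> pop 18, enqueue [6, 21], visited so far: [31, 18]
  queue [35, 6, 21] -> pop 35, enqueue [41], visited so far: [31, 18, 35]
  queue [6, 21, 41] -> pop 6, enqueue [17], visited so far: [31, 18, 35, 6]
  queue [21, 41, 17] -> pop 21, enqueue [29], visited so far: [31, 18, 35, 6, 21]
  queue [41, 17, 29] -> pop 41, enqueue [49], visited so far: [31, 18, 35, 6, 21, 41]
  queue [17, 29, 49] -> pop 17, enqueue [none], visited so far: [31, 18, 35, 6, 21, 41, 17]
  queue [29, 49] -> pop 29, enqueue [26], visited so far: [31, 18, 35, 6, 21, 41, 17, 29]
  queue [49, 26] -> pop 49, enqueue [none], visited so far: [31, 18, 35, 6, 21, 41, 17, 29, 49]
  queue [26] -> pop 26, enqueue [none], visited so far: [31, 18, 35, 6, 21, 41, 17, 29, 49, 26]
Result: [31, 18, 35, 6, 21, 41, 17, 29, 49, 26]


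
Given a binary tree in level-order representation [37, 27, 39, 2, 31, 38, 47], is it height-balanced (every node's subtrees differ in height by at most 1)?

Tree (level-order array): [37, 27, 39, 2, 31, 38, 47]
Definition: a tree is height-balanced if, at every node, |h(left) - h(right)| <= 1 (empty subtree has height -1).
Bottom-up per-node check:
  node 2: h_left=-1, h_right=-1, diff=0 [OK], height=0
  node 31: h_left=-1, h_right=-1, diff=0 [OK], height=0
  node 27: h_left=0, h_right=0, diff=0 [OK], height=1
  node 38: h_left=-1, h_right=-1, diff=0 [OK], height=0
  node 47: h_left=-1, h_right=-1, diff=0 [OK], height=0
  node 39: h_left=0, h_right=0, diff=0 [OK], height=1
  node 37: h_left=1, h_right=1, diff=0 [OK], height=2
All nodes satisfy the balance condition.
Result: Balanced


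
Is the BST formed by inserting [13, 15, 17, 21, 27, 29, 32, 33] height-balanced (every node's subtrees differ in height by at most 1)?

Tree (level-order array): [13, None, 15, None, 17, None, 21, None, 27, None, 29, None, 32, None, 33]
Definition: a tree is height-balanced if, at every node, |h(left) - h(right)| <= 1 (empty subtree has height -1).
Bottom-up per-node check:
  node 33: h_left=-1, h_right=-1, diff=0 [OK], height=0
  node 32: h_left=-1, h_right=0, diff=1 [OK], height=1
  node 29: h_left=-1, h_right=1, diff=2 [FAIL (|-1-1|=2 > 1)], height=2
  node 27: h_left=-1, h_right=2, diff=3 [FAIL (|-1-2|=3 > 1)], height=3
  node 21: h_left=-1, h_right=3, diff=4 [FAIL (|-1-3|=4 > 1)], height=4
  node 17: h_left=-1, h_right=4, diff=5 [FAIL (|-1-4|=5 > 1)], height=5
  node 15: h_left=-1, h_right=5, diff=6 [FAIL (|-1-5|=6 > 1)], height=6
  node 13: h_left=-1, h_right=6, diff=7 [FAIL (|-1-6|=7 > 1)], height=7
Node 29 violates the condition: |-1 - 1| = 2 > 1.
Result: Not balanced


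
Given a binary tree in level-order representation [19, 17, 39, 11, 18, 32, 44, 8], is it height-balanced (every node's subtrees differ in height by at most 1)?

Tree (level-order array): [19, 17, 39, 11, 18, 32, 44, 8]
Definition: a tree is height-balanced if, at every node, |h(left) - h(right)| <= 1 (empty subtree has height -1).
Bottom-up per-node check:
  node 8: h_left=-1, h_right=-1, diff=0 [OK], height=0
  node 11: h_left=0, h_right=-1, diff=1 [OK], height=1
  node 18: h_left=-1, h_right=-1, diff=0 [OK], height=0
  node 17: h_left=1, h_right=0, diff=1 [OK], height=2
  node 32: h_left=-1, h_right=-1, diff=0 [OK], height=0
  node 44: h_left=-1, h_right=-1, diff=0 [OK], height=0
  node 39: h_left=0, h_right=0, diff=0 [OK], height=1
  node 19: h_left=2, h_right=1, diff=1 [OK], height=3
All nodes satisfy the balance condition.
Result: Balanced


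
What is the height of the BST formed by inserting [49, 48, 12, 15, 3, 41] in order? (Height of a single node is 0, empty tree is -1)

Insertion order: [49, 48, 12, 15, 3, 41]
Tree (level-order array): [49, 48, None, 12, None, 3, 15, None, None, None, 41]
Compute height bottom-up (empty subtree = -1):
  height(3) = 1 + max(-1, -1) = 0
  height(41) = 1 + max(-1, -1) = 0
  height(15) = 1 + max(-1, 0) = 1
  height(12) = 1 + max(0, 1) = 2
  height(48) = 1 + max(2, -1) = 3
  height(49) = 1 + max(3, -1) = 4
Height = 4


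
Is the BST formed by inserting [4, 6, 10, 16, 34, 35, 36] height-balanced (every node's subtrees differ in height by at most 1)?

Tree (level-order array): [4, None, 6, None, 10, None, 16, None, 34, None, 35, None, 36]
Definition: a tree is height-balanced if, at every node, |h(left) - h(right)| <= 1 (empty subtree has height -1).
Bottom-up per-node check:
  node 36: h_left=-1, h_right=-1, diff=0 [OK], height=0
  node 35: h_left=-1, h_right=0, diff=1 [OK], height=1
  node 34: h_left=-1, h_right=1, diff=2 [FAIL (|-1-1|=2 > 1)], height=2
  node 16: h_left=-1, h_right=2, diff=3 [FAIL (|-1-2|=3 > 1)], height=3
  node 10: h_left=-1, h_right=3, diff=4 [FAIL (|-1-3|=4 > 1)], height=4
  node 6: h_left=-1, h_right=4, diff=5 [FAIL (|-1-4|=5 > 1)], height=5
  node 4: h_left=-1, h_right=5, diff=6 [FAIL (|-1-5|=6 > 1)], height=6
Node 34 violates the condition: |-1 - 1| = 2 > 1.
Result: Not balanced


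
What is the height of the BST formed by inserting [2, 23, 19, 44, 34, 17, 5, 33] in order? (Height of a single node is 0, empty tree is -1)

Insertion order: [2, 23, 19, 44, 34, 17, 5, 33]
Tree (level-order array): [2, None, 23, 19, 44, 17, None, 34, None, 5, None, 33]
Compute height bottom-up (empty subtree = -1):
  height(5) = 1 + max(-1, -1) = 0
  height(17) = 1 + max(0, -1) = 1
  height(19) = 1 + max(1, -1) = 2
  height(33) = 1 + max(-1, -1) = 0
  height(34) = 1 + max(0, -1) = 1
  height(44) = 1 + max(1, -1) = 2
  height(23) = 1 + max(2, 2) = 3
  height(2) = 1 + max(-1, 3) = 4
Height = 4


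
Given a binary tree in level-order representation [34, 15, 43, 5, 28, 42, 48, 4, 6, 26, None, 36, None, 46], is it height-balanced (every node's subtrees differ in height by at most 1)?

Tree (level-order array): [34, 15, 43, 5, 28, 42, 48, 4, 6, 26, None, 36, None, 46]
Definition: a tree is height-balanced if, at every node, |h(left) - h(right)| <= 1 (empty subtree has height -1).
Bottom-up per-node check:
  node 4: h_left=-1, h_right=-1, diff=0 [OK], height=0
  node 6: h_left=-1, h_right=-1, diff=0 [OK], height=0
  node 5: h_left=0, h_right=0, diff=0 [OK], height=1
  node 26: h_left=-1, h_right=-1, diff=0 [OK], height=0
  node 28: h_left=0, h_right=-1, diff=1 [OK], height=1
  node 15: h_left=1, h_right=1, diff=0 [OK], height=2
  node 36: h_left=-1, h_right=-1, diff=0 [OK], height=0
  node 42: h_left=0, h_right=-1, diff=1 [OK], height=1
  node 46: h_left=-1, h_right=-1, diff=0 [OK], height=0
  node 48: h_left=0, h_right=-1, diff=1 [OK], height=1
  node 43: h_left=1, h_right=1, diff=0 [OK], height=2
  node 34: h_left=2, h_right=2, diff=0 [OK], height=3
All nodes satisfy the balance condition.
Result: Balanced


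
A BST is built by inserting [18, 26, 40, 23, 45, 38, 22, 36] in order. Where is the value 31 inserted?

Starting tree (level order): [18, None, 26, 23, 40, 22, None, 38, 45, None, None, 36]
Insertion path: 18 -> 26 -> 40 -> 38 -> 36
Result: insert 31 as left child of 36
Final tree (level order): [18, None, 26, 23, 40, 22, None, 38, 45, None, None, 36, None, None, None, 31]


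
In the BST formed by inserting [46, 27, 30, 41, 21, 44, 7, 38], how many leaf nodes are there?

Tree built from: [46, 27, 30, 41, 21, 44, 7, 38]
Tree (level-order array): [46, 27, None, 21, 30, 7, None, None, 41, None, None, 38, 44]
Rule: A leaf has 0 children.
Per-node child counts:
  node 46: 1 child(ren)
  node 27: 2 child(ren)
  node 21: 1 child(ren)
  node 7: 0 child(ren)
  node 30: 1 child(ren)
  node 41: 2 child(ren)
  node 38: 0 child(ren)
  node 44: 0 child(ren)
Matching nodes: [7, 38, 44]
Count of leaf nodes: 3


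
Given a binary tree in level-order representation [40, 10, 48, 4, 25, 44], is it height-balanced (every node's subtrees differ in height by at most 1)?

Tree (level-order array): [40, 10, 48, 4, 25, 44]
Definition: a tree is height-balanced if, at every node, |h(left) - h(right)| <= 1 (empty subtree has height -1).
Bottom-up per-node check:
  node 4: h_left=-1, h_right=-1, diff=0 [OK], height=0
  node 25: h_left=-1, h_right=-1, diff=0 [OK], height=0
  node 10: h_left=0, h_right=0, diff=0 [OK], height=1
  node 44: h_left=-1, h_right=-1, diff=0 [OK], height=0
  node 48: h_left=0, h_right=-1, diff=1 [OK], height=1
  node 40: h_left=1, h_right=1, diff=0 [OK], height=2
All nodes satisfy the balance condition.
Result: Balanced


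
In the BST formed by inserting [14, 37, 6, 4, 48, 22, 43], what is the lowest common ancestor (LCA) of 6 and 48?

Tree insertion order: [14, 37, 6, 4, 48, 22, 43]
Tree (level-order array): [14, 6, 37, 4, None, 22, 48, None, None, None, None, 43]
In a BST, the LCA of p=6, q=48 is the first node v on the
root-to-leaf path with p <= v <= q (go left if both < v, right if both > v).
Walk from root:
  at 14: 6 <= 14 <= 48, this is the LCA
LCA = 14


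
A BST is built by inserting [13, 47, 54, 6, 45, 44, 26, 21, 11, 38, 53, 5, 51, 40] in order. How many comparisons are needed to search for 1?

Search path for 1: 13 -> 6 -> 5
Found: False
Comparisons: 3


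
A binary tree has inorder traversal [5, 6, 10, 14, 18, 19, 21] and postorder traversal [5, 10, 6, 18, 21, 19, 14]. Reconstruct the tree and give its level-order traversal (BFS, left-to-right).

Inorder:   [5, 6, 10, 14, 18, 19, 21]
Postorder: [5, 10, 6, 18, 21, 19, 14]
Algorithm: postorder visits root last, so walk postorder right-to-left;
each value is the root of the current inorder slice — split it at that
value, recurse on the right subtree first, then the left.
Recursive splits:
  root=14; inorder splits into left=[5, 6, 10], right=[18, 19, 21]
  root=19; inorder splits into left=[18], right=[21]
  root=21; inorder splits into left=[], right=[]
  root=18; inorder splits into left=[], right=[]
  root=6; inorder splits into left=[5], right=[10]
  root=10; inorder splits into left=[], right=[]
  root=5; inorder splits into left=[], right=[]
Reconstructed level-order: [14, 6, 19, 5, 10, 18, 21]


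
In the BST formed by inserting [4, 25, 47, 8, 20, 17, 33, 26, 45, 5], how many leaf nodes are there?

Tree built from: [4, 25, 47, 8, 20, 17, 33, 26, 45, 5]
Tree (level-order array): [4, None, 25, 8, 47, 5, 20, 33, None, None, None, 17, None, 26, 45]
Rule: A leaf has 0 children.
Per-node child counts:
  node 4: 1 child(ren)
  node 25: 2 child(ren)
  node 8: 2 child(ren)
  node 5: 0 child(ren)
  node 20: 1 child(ren)
  node 17: 0 child(ren)
  node 47: 1 child(ren)
  node 33: 2 child(ren)
  node 26: 0 child(ren)
  node 45: 0 child(ren)
Matching nodes: [5, 17, 26, 45]
Count of leaf nodes: 4


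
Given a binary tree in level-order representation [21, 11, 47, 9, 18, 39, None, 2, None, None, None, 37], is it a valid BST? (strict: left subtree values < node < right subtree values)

Level-order array: [21, 11, 47, 9, 18, 39, None, 2, None, None, None, 37]
Validate using subtree bounds (lo, hi): at each node, require lo < value < hi,
then recurse left with hi=value and right with lo=value.
Preorder trace (stopping at first violation):
  at node 21 with bounds (-inf, +inf): OK
  at node 11 with bounds (-inf, 21): OK
  at node 9 with bounds (-inf, 11): OK
  at node 2 with bounds (-inf, 9): OK
  at node 18 with bounds (11, 21): OK
  at node 47 with bounds (21, +inf): OK
  at node 39 with bounds (21, 47): OK
  at node 37 with bounds (21, 39): OK
No violation found at any node.
Result: Valid BST


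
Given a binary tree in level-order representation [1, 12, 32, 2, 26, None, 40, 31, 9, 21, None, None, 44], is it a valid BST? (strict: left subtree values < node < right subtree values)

Level-order array: [1, 12, 32, 2, 26, None, 40, 31, 9, 21, None, None, 44]
Validate using subtree bounds (lo, hi): at each node, require lo < value < hi,
then recurse left with hi=value and right with lo=value.
Preorder trace (stopping at first violation):
  at node 1 with bounds (-inf, +inf): OK
  at node 12 with bounds (-inf, 1): VIOLATION
Node 12 violates its bound: not (-inf < 12 < 1).
Result: Not a valid BST


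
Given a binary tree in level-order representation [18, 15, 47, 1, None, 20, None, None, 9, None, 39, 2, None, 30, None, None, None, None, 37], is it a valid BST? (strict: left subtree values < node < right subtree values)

Level-order array: [18, 15, 47, 1, None, 20, None, None, 9, None, 39, 2, None, 30, None, None, None, None, 37]
Validate using subtree bounds (lo, hi): at each node, require lo < value < hi,
then recurse left with hi=value and right with lo=value.
Preorder trace (stopping at first violation):
  at node 18 with bounds (-inf, +inf): OK
  at node 15 with bounds (-inf, 18): OK
  at node 1 with bounds (-inf, 15): OK
  at node 9 with bounds (1, 15): OK
  at node 2 with bounds (1, 9): OK
  at node 47 with bounds (18, +inf): OK
  at node 20 with bounds (18, 47): OK
  at node 39 with bounds (20, 47): OK
  at node 30 with bounds (20, 39): OK
  at node 37 with bounds (30, 39): OK
No violation found at any node.
Result: Valid BST


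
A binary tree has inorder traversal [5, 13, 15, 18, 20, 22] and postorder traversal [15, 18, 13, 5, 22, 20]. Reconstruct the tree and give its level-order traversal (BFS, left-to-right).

Inorder:   [5, 13, 15, 18, 20, 22]
Postorder: [15, 18, 13, 5, 22, 20]
Algorithm: postorder visits root last, so walk postorder right-to-left;
each value is the root of the current inorder slice — split it at that
value, recurse on the right subtree first, then the left.
Recursive splits:
  root=20; inorder splits into left=[5, 13, 15, 18], right=[22]
  root=22; inorder splits into left=[], right=[]
  root=5; inorder splits into left=[], right=[13, 15, 18]
  root=13; inorder splits into left=[], right=[15, 18]
  root=18; inorder splits into left=[15], right=[]
  root=15; inorder splits into left=[], right=[]
Reconstructed level-order: [20, 5, 22, 13, 18, 15]


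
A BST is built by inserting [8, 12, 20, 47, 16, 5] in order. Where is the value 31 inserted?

Starting tree (level order): [8, 5, 12, None, None, None, 20, 16, 47]
Insertion path: 8 -> 12 -> 20 -> 47
Result: insert 31 as left child of 47
Final tree (level order): [8, 5, 12, None, None, None, 20, 16, 47, None, None, 31]


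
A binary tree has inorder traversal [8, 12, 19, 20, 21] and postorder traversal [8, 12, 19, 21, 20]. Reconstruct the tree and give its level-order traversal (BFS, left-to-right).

Inorder:   [8, 12, 19, 20, 21]
Postorder: [8, 12, 19, 21, 20]
Algorithm: postorder visits root last, so walk postorder right-to-left;
each value is the root of the current inorder slice — split it at that
value, recurse on the right subtree first, then the left.
Recursive splits:
  root=20; inorder splits into left=[8, 12, 19], right=[21]
  root=21; inorder splits into left=[], right=[]
  root=19; inorder splits into left=[8, 12], right=[]
  root=12; inorder splits into left=[8], right=[]
  root=8; inorder splits into left=[], right=[]
Reconstructed level-order: [20, 19, 21, 12, 8]


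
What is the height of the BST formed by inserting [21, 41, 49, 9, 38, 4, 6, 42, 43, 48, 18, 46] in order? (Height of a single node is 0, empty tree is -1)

Insertion order: [21, 41, 49, 9, 38, 4, 6, 42, 43, 48, 18, 46]
Tree (level-order array): [21, 9, 41, 4, 18, 38, 49, None, 6, None, None, None, None, 42, None, None, None, None, 43, None, 48, 46]
Compute height bottom-up (empty subtree = -1):
  height(6) = 1 + max(-1, -1) = 0
  height(4) = 1 + max(-1, 0) = 1
  height(18) = 1 + max(-1, -1) = 0
  height(9) = 1 + max(1, 0) = 2
  height(38) = 1 + max(-1, -1) = 0
  height(46) = 1 + max(-1, -1) = 0
  height(48) = 1 + max(0, -1) = 1
  height(43) = 1 + max(-1, 1) = 2
  height(42) = 1 + max(-1, 2) = 3
  height(49) = 1 + max(3, -1) = 4
  height(41) = 1 + max(0, 4) = 5
  height(21) = 1 + max(2, 5) = 6
Height = 6


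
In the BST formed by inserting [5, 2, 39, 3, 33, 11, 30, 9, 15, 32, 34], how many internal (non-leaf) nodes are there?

Tree built from: [5, 2, 39, 3, 33, 11, 30, 9, 15, 32, 34]
Tree (level-order array): [5, 2, 39, None, 3, 33, None, None, None, 11, 34, 9, 30, None, None, None, None, 15, 32]
Rule: An internal node has at least one child.
Per-node child counts:
  node 5: 2 child(ren)
  node 2: 1 child(ren)
  node 3: 0 child(ren)
  node 39: 1 child(ren)
  node 33: 2 child(ren)
  node 11: 2 child(ren)
  node 9: 0 child(ren)
  node 30: 2 child(ren)
  node 15: 0 child(ren)
  node 32: 0 child(ren)
  node 34: 0 child(ren)
Matching nodes: [5, 2, 39, 33, 11, 30]
Count of internal (non-leaf) nodes: 6


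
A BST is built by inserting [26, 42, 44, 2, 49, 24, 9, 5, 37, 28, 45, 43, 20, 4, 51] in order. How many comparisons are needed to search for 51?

Search path for 51: 26 -> 42 -> 44 -> 49 -> 51
Found: True
Comparisons: 5


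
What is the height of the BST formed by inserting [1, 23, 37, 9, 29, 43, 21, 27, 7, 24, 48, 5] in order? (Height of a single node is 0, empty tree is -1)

Insertion order: [1, 23, 37, 9, 29, 43, 21, 27, 7, 24, 48, 5]
Tree (level-order array): [1, None, 23, 9, 37, 7, 21, 29, 43, 5, None, None, None, 27, None, None, 48, None, None, 24]
Compute height bottom-up (empty subtree = -1):
  height(5) = 1 + max(-1, -1) = 0
  height(7) = 1 + max(0, -1) = 1
  height(21) = 1 + max(-1, -1) = 0
  height(9) = 1 + max(1, 0) = 2
  height(24) = 1 + max(-1, -1) = 0
  height(27) = 1 + max(0, -1) = 1
  height(29) = 1 + max(1, -1) = 2
  height(48) = 1 + max(-1, -1) = 0
  height(43) = 1 + max(-1, 0) = 1
  height(37) = 1 + max(2, 1) = 3
  height(23) = 1 + max(2, 3) = 4
  height(1) = 1 + max(-1, 4) = 5
Height = 5


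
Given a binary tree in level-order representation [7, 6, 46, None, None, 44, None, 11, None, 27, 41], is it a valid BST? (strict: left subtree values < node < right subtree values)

Level-order array: [7, 6, 46, None, None, 44, None, 11, None, 27, 41]
Validate using subtree bounds (lo, hi): at each node, require lo < value < hi,
then recurse left with hi=value and right with lo=value.
Preorder trace (stopping at first violation):
  at node 7 with bounds (-inf, +inf): OK
  at node 6 with bounds (-inf, 7): OK
  at node 46 with bounds (7, +inf): OK
  at node 44 with bounds (7, 46): OK
  at node 11 with bounds (7, 44): OK
  at node 27 with bounds (7, 11): VIOLATION
Node 27 violates its bound: not (7 < 27 < 11).
Result: Not a valid BST


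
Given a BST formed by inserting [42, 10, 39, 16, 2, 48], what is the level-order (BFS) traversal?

Tree insertion order: [42, 10, 39, 16, 2, 48]
Tree (level-order array): [42, 10, 48, 2, 39, None, None, None, None, 16]
BFS from the root, enqueuing left then right child of each popped node:
  queue [42] -> pop 42, enqueue [10, 48], visited so far: [42]
  queue [10, 48] -> pop 10, enqueue [2, 39], visited so far: [42, 10]
  queue [48, 2, 39] -> pop 48, enqueue [none], visited so far: [42, 10, 48]
  queue [2, 39] -> pop 2, enqueue [none], visited so far: [42, 10, 48, 2]
  queue [39] -> pop 39, enqueue [16], visited so far: [42, 10, 48, 2, 39]
  queue [16] -> pop 16, enqueue [none], visited so far: [42, 10, 48, 2, 39, 16]
Result: [42, 10, 48, 2, 39, 16]


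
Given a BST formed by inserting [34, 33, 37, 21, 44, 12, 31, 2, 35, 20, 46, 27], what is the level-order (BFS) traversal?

Tree insertion order: [34, 33, 37, 21, 44, 12, 31, 2, 35, 20, 46, 27]
Tree (level-order array): [34, 33, 37, 21, None, 35, 44, 12, 31, None, None, None, 46, 2, 20, 27]
BFS from the root, enqueuing left then right child of each popped node:
  queue [34] -> pop 34, enqueue [33, 37], visited so far: [34]
  queue [33, 37] -> pop 33, enqueue [21], visited so far: [34, 33]
  queue [37, 21] -> pop 37, enqueue [35, 44], visited so far: [34, 33, 37]
  queue [21, 35, 44] -> pop 21, enqueue [12, 31], visited so far: [34, 33, 37, 21]
  queue [35, 44, 12, 31] -> pop 35, enqueue [none], visited so far: [34, 33, 37, 21, 35]
  queue [44, 12, 31] -> pop 44, enqueue [46], visited so far: [34, 33, 37, 21, 35, 44]
  queue [12, 31, 46] -> pop 12, enqueue [2, 20], visited so far: [34, 33, 37, 21, 35, 44, 12]
  queue [31, 46, 2, 20] -> pop 31, enqueue [27], visited so far: [34, 33, 37, 21, 35, 44, 12, 31]
  queue [46, 2, 20, 27] -> pop 46, enqueue [none], visited so far: [34, 33, 37, 21, 35, 44, 12, 31, 46]
  queue [2, 20, 27] -> pop 2, enqueue [none], visited so far: [34, 33, 37, 21, 35, 44, 12, 31, 46, 2]
  queue [20, 27] -> pop 20, enqueue [none], visited so far: [34, 33, 37, 21, 35, 44, 12, 31, 46, 2, 20]
  queue [27] -> pop 27, enqueue [none], visited so far: [34, 33, 37, 21, 35, 44, 12, 31, 46, 2, 20, 27]
Result: [34, 33, 37, 21, 35, 44, 12, 31, 46, 2, 20, 27]


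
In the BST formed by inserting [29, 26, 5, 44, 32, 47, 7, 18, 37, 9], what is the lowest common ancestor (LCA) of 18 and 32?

Tree insertion order: [29, 26, 5, 44, 32, 47, 7, 18, 37, 9]
Tree (level-order array): [29, 26, 44, 5, None, 32, 47, None, 7, None, 37, None, None, None, 18, None, None, 9]
In a BST, the LCA of p=18, q=32 is the first node v on the
root-to-leaf path with p <= v <= q (go left if both < v, right if both > v).
Walk from root:
  at 29: 18 <= 29 <= 32, this is the LCA
LCA = 29


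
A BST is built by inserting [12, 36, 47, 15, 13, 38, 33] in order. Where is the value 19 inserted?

Starting tree (level order): [12, None, 36, 15, 47, 13, 33, 38]
Insertion path: 12 -> 36 -> 15 -> 33
Result: insert 19 as left child of 33
Final tree (level order): [12, None, 36, 15, 47, 13, 33, 38, None, None, None, 19]


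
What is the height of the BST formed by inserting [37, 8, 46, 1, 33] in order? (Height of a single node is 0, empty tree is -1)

Insertion order: [37, 8, 46, 1, 33]
Tree (level-order array): [37, 8, 46, 1, 33]
Compute height bottom-up (empty subtree = -1):
  height(1) = 1 + max(-1, -1) = 0
  height(33) = 1 + max(-1, -1) = 0
  height(8) = 1 + max(0, 0) = 1
  height(46) = 1 + max(-1, -1) = 0
  height(37) = 1 + max(1, 0) = 2
Height = 2


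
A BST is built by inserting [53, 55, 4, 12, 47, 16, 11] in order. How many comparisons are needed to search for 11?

Search path for 11: 53 -> 4 -> 12 -> 11
Found: True
Comparisons: 4


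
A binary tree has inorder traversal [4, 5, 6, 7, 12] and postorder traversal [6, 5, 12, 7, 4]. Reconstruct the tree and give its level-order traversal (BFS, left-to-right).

Inorder:   [4, 5, 6, 7, 12]
Postorder: [6, 5, 12, 7, 4]
Algorithm: postorder visits root last, so walk postorder right-to-left;
each value is the root of the current inorder slice — split it at that
value, recurse on the right subtree first, then the left.
Recursive splits:
  root=4; inorder splits into left=[], right=[5, 6, 7, 12]
  root=7; inorder splits into left=[5, 6], right=[12]
  root=12; inorder splits into left=[], right=[]
  root=5; inorder splits into left=[], right=[6]
  root=6; inorder splits into left=[], right=[]
Reconstructed level-order: [4, 7, 5, 12, 6]


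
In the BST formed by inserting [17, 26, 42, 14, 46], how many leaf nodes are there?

Tree built from: [17, 26, 42, 14, 46]
Tree (level-order array): [17, 14, 26, None, None, None, 42, None, 46]
Rule: A leaf has 0 children.
Per-node child counts:
  node 17: 2 child(ren)
  node 14: 0 child(ren)
  node 26: 1 child(ren)
  node 42: 1 child(ren)
  node 46: 0 child(ren)
Matching nodes: [14, 46]
Count of leaf nodes: 2


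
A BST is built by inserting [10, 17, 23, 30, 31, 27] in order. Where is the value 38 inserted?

Starting tree (level order): [10, None, 17, None, 23, None, 30, 27, 31]
Insertion path: 10 -> 17 -> 23 -> 30 -> 31
Result: insert 38 as right child of 31
Final tree (level order): [10, None, 17, None, 23, None, 30, 27, 31, None, None, None, 38]


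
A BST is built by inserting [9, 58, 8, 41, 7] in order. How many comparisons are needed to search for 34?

Search path for 34: 9 -> 58 -> 41
Found: False
Comparisons: 3


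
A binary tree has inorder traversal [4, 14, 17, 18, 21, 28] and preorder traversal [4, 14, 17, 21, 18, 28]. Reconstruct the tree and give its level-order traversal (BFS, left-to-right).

Inorder:  [4, 14, 17, 18, 21, 28]
Preorder: [4, 14, 17, 21, 18, 28]
Algorithm: preorder visits root first, so consume preorder in order;
for each root, split the current inorder slice at that value into
left-subtree inorder and right-subtree inorder, then recurse.
Recursive splits:
  root=4; inorder splits into left=[], right=[14, 17, 18, 21, 28]
  root=14; inorder splits into left=[], right=[17, 18, 21, 28]
  root=17; inorder splits into left=[], right=[18, 21, 28]
  root=21; inorder splits into left=[18], right=[28]
  root=18; inorder splits into left=[], right=[]
  root=28; inorder splits into left=[], right=[]
Reconstructed level-order: [4, 14, 17, 21, 18, 28]


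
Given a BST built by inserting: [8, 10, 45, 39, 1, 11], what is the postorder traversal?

Tree insertion order: [8, 10, 45, 39, 1, 11]
Tree (level-order array): [8, 1, 10, None, None, None, 45, 39, None, 11]
Postorder traversal: [1, 11, 39, 45, 10, 8]


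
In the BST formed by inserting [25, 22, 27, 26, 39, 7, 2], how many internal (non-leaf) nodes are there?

Tree built from: [25, 22, 27, 26, 39, 7, 2]
Tree (level-order array): [25, 22, 27, 7, None, 26, 39, 2]
Rule: An internal node has at least one child.
Per-node child counts:
  node 25: 2 child(ren)
  node 22: 1 child(ren)
  node 7: 1 child(ren)
  node 2: 0 child(ren)
  node 27: 2 child(ren)
  node 26: 0 child(ren)
  node 39: 0 child(ren)
Matching nodes: [25, 22, 7, 27]
Count of internal (non-leaf) nodes: 4


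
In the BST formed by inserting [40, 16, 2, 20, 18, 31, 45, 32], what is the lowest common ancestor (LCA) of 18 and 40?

Tree insertion order: [40, 16, 2, 20, 18, 31, 45, 32]
Tree (level-order array): [40, 16, 45, 2, 20, None, None, None, None, 18, 31, None, None, None, 32]
In a BST, the LCA of p=18, q=40 is the first node v on the
root-to-leaf path with p <= v <= q (go left if both < v, right if both > v).
Walk from root:
  at 40: 18 <= 40 <= 40, this is the LCA
LCA = 40


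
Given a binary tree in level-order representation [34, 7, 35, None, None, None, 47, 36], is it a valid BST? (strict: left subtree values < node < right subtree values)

Level-order array: [34, 7, 35, None, None, None, 47, 36]
Validate using subtree bounds (lo, hi): at each node, require lo < value < hi,
then recurse left with hi=value and right with lo=value.
Preorder trace (stopping at first violation):
  at node 34 with bounds (-inf, +inf): OK
  at node 7 with bounds (-inf, 34): OK
  at node 35 with bounds (34, +inf): OK
  at node 47 with bounds (35, +inf): OK
  at node 36 with bounds (35, 47): OK
No violation found at any node.
Result: Valid BST


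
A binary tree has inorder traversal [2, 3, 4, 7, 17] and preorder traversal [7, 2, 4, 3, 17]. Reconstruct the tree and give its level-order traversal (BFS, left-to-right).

Inorder:  [2, 3, 4, 7, 17]
Preorder: [7, 2, 4, 3, 17]
Algorithm: preorder visits root first, so consume preorder in order;
for each root, split the current inorder slice at that value into
left-subtree inorder and right-subtree inorder, then recurse.
Recursive splits:
  root=7; inorder splits into left=[2, 3, 4], right=[17]
  root=2; inorder splits into left=[], right=[3, 4]
  root=4; inorder splits into left=[3], right=[]
  root=3; inorder splits into left=[], right=[]
  root=17; inorder splits into left=[], right=[]
Reconstructed level-order: [7, 2, 17, 4, 3]


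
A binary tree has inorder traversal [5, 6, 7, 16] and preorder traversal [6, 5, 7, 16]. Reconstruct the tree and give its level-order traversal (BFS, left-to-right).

Inorder:  [5, 6, 7, 16]
Preorder: [6, 5, 7, 16]
Algorithm: preorder visits root first, so consume preorder in order;
for each root, split the current inorder slice at that value into
left-subtree inorder and right-subtree inorder, then recurse.
Recursive splits:
  root=6; inorder splits into left=[5], right=[7, 16]
  root=5; inorder splits into left=[], right=[]
  root=7; inorder splits into left=[], right=[16]
  root=16; inorder splits into left=[], right=[]
Reconstructed level-order: [6, 5, 7, 16]


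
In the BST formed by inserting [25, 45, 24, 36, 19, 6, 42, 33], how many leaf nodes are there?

Tree built from: [25, 45, 24, 36, 19, 6, 42, 33]
Tree (level-order array): [25, 24, 45, 19, None, 36, None, 6, None, 33, 42]
Rule: A leaf has 0 children.
Per-node child counts:
  node 25: 2 child(ren)
  node 24: 1 child(ren)
  node 19: 1 child(ren)
  node 6: 0 child(ren)
  node 45: 1 child(ren)
  node 36: 2 child(ren)
  node 33: 0 child(ren)
  node 42: 0 child(ren)
Matching nodes: [6, 33, 42]
Count of leaf nodes: 3


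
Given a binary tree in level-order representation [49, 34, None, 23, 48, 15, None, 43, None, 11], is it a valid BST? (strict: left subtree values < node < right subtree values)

Level-order array: [49, 34, None, 23, 48, 15, None, 43, None, 11]
Validate using subtree bounds (lo, hi): at each node, require lo < value < hi,
then recurse left with hi=value and right with lo=value.
Preorder trace (stopping at first violation):
  at node 49 with bounds (-inf, +inf): OK
  at node 34 with bounds (-inf, 49): OK
  at node 23 with bounds (-inf, 34): OK
  at node 15 with bounds (-inf, 23): OK
  at node 11 with bounds (-inf, 15): OK
  at node 48 with bounds (34, 49): OK
  at node 43 with bounds (34, 48): OK
No violation found at any node.
Result: Valid BST


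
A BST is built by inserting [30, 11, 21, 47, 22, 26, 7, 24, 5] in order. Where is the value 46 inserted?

Starting tree (level order): [30, 11, 47, 7, 21, None, None, 5, None, None, 22, None, None, None, 26, 24]
Insertion path: 30 -> 47
Result: insert 46 as left child of 47
Final tree (level order): [30, 11, 47, 7, 21, 46, None, 5, None, None, 22, None, None, None, None, None, 26, 24]


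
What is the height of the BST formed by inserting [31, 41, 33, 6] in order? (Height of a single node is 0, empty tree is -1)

Insertion order: [31, 41, 33, 6]
Tree (level-order array): [31, 6, 41, None, None, 33]
Compute height bottom-up (empty subtree = -1):
  height(6) = 1 + max(-1, -1) = 0
  height(33) = 1 + max(-1, -1) = 0
  height(41) = 1 + max(0, -1) = 1
  height(31) = 1 + max(0, 1) = 2
Height = 2


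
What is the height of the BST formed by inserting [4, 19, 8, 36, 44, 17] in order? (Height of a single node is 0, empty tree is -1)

Insertion order: [4, 19, 8, 36, 44, 17]
Tree (level-order array): [4, None, 19, 8, 36, None, 17, None, 44]
Compute height bottom-up (empty subtree = -1):
  height(17) = 1 + max(-1, -1) = 0
  height(8) = 1 + max(-1, 0) = 1
  height(44) = 1 + max(-1, -1) = 0
  height(36) = 1 + max(-1, 0) = 1
  height(19) = 1 + max(1, 1) = 2
  height(4) = 1 + max(-1, 2) = 3
Height = 3


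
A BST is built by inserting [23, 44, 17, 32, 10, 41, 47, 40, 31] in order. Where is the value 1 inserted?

Starting tree (level order): [23, 17, 44, 10, None, 32, 47, None, None, 31, 41, None, None, None, None, 40]
Insertion path: 23 -> 17 -> 10
Result: insert 1 as left child of 10
Final tree (level order): [23, 17, 44, 10, None, 32, 47, 1, None, 31, 41, None, None, None, None, None, None, 40]


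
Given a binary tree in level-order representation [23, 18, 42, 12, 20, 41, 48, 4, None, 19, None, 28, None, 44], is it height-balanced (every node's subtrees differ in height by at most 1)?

Tree (level-order array): [23, 18, 42, 12, 20, 41, 48, 4, None, 19, None, 28, None, 44]
Definition: a tree is height-balanced if, at every node, |h(left) - h(right)| <= 1 (empty subtree has height -1).
Bottom-up per-node check:
  node 4: h_left=-1, h_right=-1, diff=0 [OK], height=0
  node 12: h_left=0, h_right=-1, diff=1 [OK], height=1
  node 19: h_left=-1, h_right=-1, diff=0 [OK], height=0
  node 20: h_left=0, h_right=-1, diff=1 [OK], height=1
  node 18: h_left=1, h_right=1, diff=0 [OK], height=2
  node 28: h_left=-1, h_right=-1, diff=0 [OK], height=0
  node 41: h_left=0, h_right=-1, diff=1 [OK], height=1
  node 44: h_left=-1, h_right=-1, diff=0 [OK], height=0
  node 48: h_left=0, h_right=-1, diff=1 [OK], height=1
  node 42: h_left=1, h_right=1, diff=0 [OK], height=2
  node 23: h_left=2, h_right=2, diff=0 [OK], height=3
All nodes satisfy the balance condition.
Result: Balanced
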